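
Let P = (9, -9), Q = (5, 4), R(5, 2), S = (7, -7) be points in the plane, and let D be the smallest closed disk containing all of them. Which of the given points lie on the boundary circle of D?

A smallest enclosing disk is always determined by at most three of the input points on its boundary.
The farthest pair is P–Q with squared distance 185. The circle on this segment as diameter has centre (7, -2.5) and r² = 185/4 = 46.25.
Check R: distance² to centre = 24.25 ≤ 46.25, so it lies inside.
All remaining points lie in this disk, and no smaller disk contains both endpoints, so this is the minimum enclosing circle.
The points at distance exactly r from the centre are P, Q — 2 points.

P, Q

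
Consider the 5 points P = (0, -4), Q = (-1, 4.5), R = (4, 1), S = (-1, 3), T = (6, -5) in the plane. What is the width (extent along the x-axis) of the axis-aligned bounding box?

7

max x = 6, min x = -1, so width = 7.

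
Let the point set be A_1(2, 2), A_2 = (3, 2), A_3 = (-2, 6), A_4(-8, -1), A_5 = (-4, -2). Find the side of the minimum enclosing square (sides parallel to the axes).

The bounding box has width 11 and height 8.
An axis-aligned square enclosing the set must have side ≥ max(width, height).
So the minimum side is max(11, 8) = 11.

11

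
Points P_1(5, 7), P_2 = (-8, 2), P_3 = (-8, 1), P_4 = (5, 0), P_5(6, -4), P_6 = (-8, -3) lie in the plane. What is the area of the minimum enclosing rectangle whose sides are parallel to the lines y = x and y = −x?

In coordinates u = x + y, v = x − y the rectangle is axis-aligned; the map (x,y)→(u,v) scales areas by 2.
u-values: 12, -6, -7, 5, 2, -11; range = 12 − (-11) = 23.
v-values: -2, -10, -9, 5, 10, -5; range = 10 − (-10) = 20.
Area = (23 × 20) / 2 = 230.

230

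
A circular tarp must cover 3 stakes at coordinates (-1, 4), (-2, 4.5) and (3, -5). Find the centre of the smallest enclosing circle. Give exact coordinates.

(0.5, -0.25)

Call the three points A, B, C in the order given.
Side lengths²: AB² = 1.25, AC² = 97, BC² = 115.25.
Since BC² = 115.25 ≥ 97 + 1.25 = 98.25, the angle opposite BC is not acute, so the smallest enclosing circle has BC as diameter.
Centre = midpoint of BC = (0.5, -0.25), r² = 115.25/4 = 28.8125.
Centre = (0.5, -0.25).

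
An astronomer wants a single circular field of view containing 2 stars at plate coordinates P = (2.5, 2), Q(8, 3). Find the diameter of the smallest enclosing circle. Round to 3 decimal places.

The smallest circle enclosing two points has them as diameter endpoints.
Centre = midpoint = (5.25, 2.5); r² = |PQ|²/4 = 31.25/4 = 7.8125.
Diameter = 2r = 2√(7.8125) ≈ 5.590.

5.590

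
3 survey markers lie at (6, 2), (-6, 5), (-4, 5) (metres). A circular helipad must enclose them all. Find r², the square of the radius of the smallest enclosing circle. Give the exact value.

38.25

Call the three points A, B, C in the order given.
Side lengths²: AB² = 153, AC² = 109, BC² = 4.
Since AB² = 153 ≥ 109 + 4 = 113, the angle opposite AB is not acute, so the smallest enclosing circle has AB as diameter.
Centre = midpoint of AB = (0, 3.5), r² = 153/4 = 38.25.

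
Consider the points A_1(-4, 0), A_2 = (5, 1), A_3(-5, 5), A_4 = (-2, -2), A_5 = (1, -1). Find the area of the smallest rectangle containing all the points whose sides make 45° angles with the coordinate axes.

70

In coordinates u = x + y, v = x − y the rectangle is axis-aligned; the map (x,y)→(u,v) scales areas by 2.
u-values: -4, 6, 0, -4, 0; range = 6 − (-4) = 10.
v-values: -4, 4, -10, 0, 2; range = 4 − (-10) = 14.
Area = (10 × 14) / 2 = 70.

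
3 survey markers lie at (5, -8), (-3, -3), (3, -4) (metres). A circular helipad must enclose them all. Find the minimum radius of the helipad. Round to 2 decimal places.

Call the three points A, B, C in the order given.
Side lengths²: AB² = 89, AC² = 20, BC² = 37.
Since AB² = 89 ≥ 37 + 20 = 57, the angle opposite AB is not acute, so the smallest enclosing circle has AB as diameter.
Centre = midpoint of AB = (1, -5.5), r² = 89/4 = 22.25.
r = √(22.25) ≈ 4.72.

4.72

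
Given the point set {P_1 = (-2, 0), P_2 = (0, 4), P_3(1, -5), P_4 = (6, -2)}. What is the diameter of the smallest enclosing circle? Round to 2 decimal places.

9.33

The minimum enclosing circle is determined by three boundary points: P_2, P_3, P_4.
Their circumcentre is (1.625, -0.375) with r² = 21.78125.
The farthest remaining point P_1 is at distance² 13.28125 ≤ 21.78125.
Diameter = 2r = 2√(21.78125) ≈ 9.33.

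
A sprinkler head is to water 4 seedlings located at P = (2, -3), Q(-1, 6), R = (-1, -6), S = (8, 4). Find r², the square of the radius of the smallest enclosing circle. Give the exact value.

The minimum enclosing circle is determined by three boundary points: Q, R, S.
Their circumcentre is (43/18, 0) with r² = 15385/324.
The farthest remaining point P is at distance² 2965/324 ≤ 15385/324.

15385/324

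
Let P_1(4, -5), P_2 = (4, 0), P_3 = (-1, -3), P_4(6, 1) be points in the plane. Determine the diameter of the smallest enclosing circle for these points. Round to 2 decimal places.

By Welzl's lemma the MEC is supported by two points (diametrically opposite) or three points (on a circumcircle).
The minimum enclosing circle is determined by three boundary points: P_1, P_3, P_4.
Their circumcentre is (89/34, -41/34) with r² = 9425/578.
The farthest remaining point P_2 is at distance² 1945/578 ≤ 9425/578.
Diameter = 2r = 2√(9425/578) ≈ 8.08.

8.08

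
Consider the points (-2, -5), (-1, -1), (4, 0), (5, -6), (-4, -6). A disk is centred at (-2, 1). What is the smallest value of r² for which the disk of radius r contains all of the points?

The required radius is the distance from (-2, 1) to the farthest point.
Squared distances: 36, 5, 37, 98, 53.
Maximum is 98, attained at (5, -6).

98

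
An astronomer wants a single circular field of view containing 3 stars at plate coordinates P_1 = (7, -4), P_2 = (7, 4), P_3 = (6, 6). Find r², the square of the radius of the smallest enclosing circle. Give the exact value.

Side lengths²: P_1P_2² = 64, P_1P_3² = 101, P_2P_3² = 5.
Since P_1P_3² = 101 ≥ 64 + 5 = 69, the angle opposite P_1P_3 is not acute, so the smallest enclosing circle has P_1P_3 as diameter.
Centre = midpoint of P_1P_3 = (6.5, 1), r² = 101/4 = 25.25.

25.25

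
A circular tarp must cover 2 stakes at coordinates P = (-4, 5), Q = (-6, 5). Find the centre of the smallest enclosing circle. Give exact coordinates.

(-5, 5)

The smallest circle enclosing two points has them as diameter endpoints.
Centre = midpoint = (-5, 5); r² = |PQ|²/4 = 4/4 = 1.
Centre = (-5, 5).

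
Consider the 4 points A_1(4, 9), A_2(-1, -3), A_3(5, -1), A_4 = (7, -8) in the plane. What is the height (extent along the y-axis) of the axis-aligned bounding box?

max y = 9, min y = -8, so height = 17.

17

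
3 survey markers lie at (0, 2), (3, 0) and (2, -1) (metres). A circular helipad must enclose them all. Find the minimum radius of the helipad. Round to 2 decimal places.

Call the three points A, B, C in the order given.
Side lengths²: AB² = 13, AC² = 13, BC² = 2.
Since AC² = 13 < 13 + 2 = 15, the triangle is acute, so the smallest enclosing circle is the circumcircle.
Circumcentre = (1.3, 0.7), r² = 3.38.
r = √(3.38) ≈ 1.84.

1.84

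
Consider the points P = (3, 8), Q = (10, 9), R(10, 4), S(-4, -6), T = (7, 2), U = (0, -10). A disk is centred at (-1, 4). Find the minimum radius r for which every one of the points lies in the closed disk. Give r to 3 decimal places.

14.036

The required radius is the distance from (-1, 4) to the farthest point.
Squared distances: 32, 146, 121, 109, 68, 197.
Maximum is 197, attained at U.
r = √197 ≈ 14.036.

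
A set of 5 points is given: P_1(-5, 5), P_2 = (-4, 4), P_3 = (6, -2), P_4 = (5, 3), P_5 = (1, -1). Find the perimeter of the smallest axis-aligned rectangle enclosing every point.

Width = max x − min x = 6 − (-5) = 11.
Height = max y − min y = 5 − (-2) = 7.
Perimeter = 2(11 + 7) = 36.

36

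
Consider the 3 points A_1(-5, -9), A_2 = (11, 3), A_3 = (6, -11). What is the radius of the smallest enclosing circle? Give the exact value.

10

Side lengths²: A_1A_2² = 400, A_1A_3² = 125, A_2A_3² = 221.
Since A_1A_2² = 400 ≥ 221 + 125 = 346, the angle opposite A_1A_2 is not acute, so the smallest enclosing circle has A_1A_2 as diameter.
Centre = midpoint of A_1A_2 = (3, -3), r² = 400/4 = 100.
r = √100 = 10.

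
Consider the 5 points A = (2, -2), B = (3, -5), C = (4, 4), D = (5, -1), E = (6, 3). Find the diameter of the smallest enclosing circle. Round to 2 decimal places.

9.06

The minimum enclosing circle of a finite set is fixed by two of the points (as a diameter) or three (as a circumcircle).
The farthest pair is B–C with squared distance 82. The circle on this segment as diameter has centre (3.5, -0.5) and r² = 82/4 = 20.5.
Check A: distance² to centre = 4.5 ≤ 20.5, so it lies inside.
All remaining points lie in this disk, and no smaller disk contains both endpoints, so this is the minimum enclosing circle.
Diameter = 2r = 2√(20.5) ≈ 9.06.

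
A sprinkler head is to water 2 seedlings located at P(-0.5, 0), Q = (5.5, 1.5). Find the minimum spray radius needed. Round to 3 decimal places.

The smallest circle enclosing two points has them as diameter endpoints.
Centre = midpoint = (2.5, 0.75); r² = |PQ|²/4 = 38.25/4 = 9.5625.
r = √(9.5625) ≈ 3.092.

3.092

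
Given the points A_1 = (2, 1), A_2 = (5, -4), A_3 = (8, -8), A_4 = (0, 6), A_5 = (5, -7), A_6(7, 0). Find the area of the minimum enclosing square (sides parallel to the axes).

The bounding box has width 8 and height 14.
An axis-aligned square enclosing the set must have side ≥ max(width, height).
So the minimum side is max(8, 14) = 14.
Area = 14² = 196.

196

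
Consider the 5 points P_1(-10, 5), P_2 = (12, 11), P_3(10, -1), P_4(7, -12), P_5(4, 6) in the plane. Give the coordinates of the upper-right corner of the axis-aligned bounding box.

x-range [-10, 12], y-range [-12, 11].
The upper-right corner is (12, 11).

(12, 11)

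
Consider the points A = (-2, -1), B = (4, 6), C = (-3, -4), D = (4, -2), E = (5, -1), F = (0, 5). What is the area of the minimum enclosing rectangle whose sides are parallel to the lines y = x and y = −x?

In coordinates u = x + y, v = x − y the rectangle is axis-aligned; the map (x,y)→(u,v) scales areas by 2.
u-values: -3, 10, -7, 2, 4, 5; range = 10 − (-7) = 17.
v-values: -1, -2, 1, 6, 6, -5; range = 6 − (-5) = 11.
Area = (17 × 11) / 2 = 93.5.

93.5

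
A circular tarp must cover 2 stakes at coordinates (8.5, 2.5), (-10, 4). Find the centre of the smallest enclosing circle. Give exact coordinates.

(-0.75, 3.25)

The smallest circle enclosing two points has them as diameter endpoints.
Centre = midpoint = (-0.75, 3.25); r² = |(8.5, 2.5)−(-10, 4)|²/4 = 344.5/4 = 86.125.
Centre = (-0.75, 3.25).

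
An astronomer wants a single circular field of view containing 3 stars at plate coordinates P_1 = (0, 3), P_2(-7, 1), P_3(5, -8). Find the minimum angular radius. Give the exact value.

7.5

Side lengths²: P_1P_2² = 53, P_1P_3² = 146, P_2P_3² = 225.
Since P_2P_3² = 225 ≥ 146 + 53 = 199, the angle opposite P_2P_3 is not acute, so the smallest enclosing circle has P_2P_3 as diameter.
Centre = midpoint of P_2P_3 = (-1, -3.5), r² = 225/4 = 56.25.
r = √(56.25) = 7.5.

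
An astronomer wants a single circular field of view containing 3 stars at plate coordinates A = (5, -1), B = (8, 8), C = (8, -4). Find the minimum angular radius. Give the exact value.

Side lengths²: AB² = 90, AC² = 18, BC² = 144.
Since BC² = 144 ≥ 90 + 18 = 108, the angle opposite BC is not acute, so the smallest enclosing circle has BC as diameter.
Centre = midpoint of BC = (8, 2), r² = 144/4 = 36.
r = √36 = 6.

6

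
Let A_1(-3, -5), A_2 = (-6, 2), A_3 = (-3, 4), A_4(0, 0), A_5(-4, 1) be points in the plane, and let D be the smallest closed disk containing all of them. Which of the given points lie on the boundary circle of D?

By Welzl's lemma the MEC is supported by two points (diametrically opposite) or three points (on a circumcircle).
The farthest pair is A_1–A_3 with squared distance 81. The circle on this segment as diameter has centre (-3, -0.5) and r² = 81/4 = 20.25.
Check A_2: distance² to centre = 15.25 ≤ 20.25, so it lies inside.
All remaining points lie in this disk, and no smaller disk contains both endpoints, so this is the minimum enclosing circle.
The points at distance exactly r from the centre are A_1, A_3 — 2 points.

A_1, A_3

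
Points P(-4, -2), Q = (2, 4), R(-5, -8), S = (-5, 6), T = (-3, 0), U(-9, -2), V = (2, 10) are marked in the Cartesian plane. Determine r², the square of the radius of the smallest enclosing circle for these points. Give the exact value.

93.25

A smallest enclosing disk is always determined by at most three of the input points on its boundary.
The farthest pair is R–V with squared distance 373. The circle on this segment as diameter has centre (-1.5, 1) and r² = 373/4 = 93.25.
Check P: distance² to centre = 15.25 ≤ 93.25, so it lies inside.
All remaining points lie in this disk, and no smaller disk contains both endpoints, so this is the minimum enclosing circle.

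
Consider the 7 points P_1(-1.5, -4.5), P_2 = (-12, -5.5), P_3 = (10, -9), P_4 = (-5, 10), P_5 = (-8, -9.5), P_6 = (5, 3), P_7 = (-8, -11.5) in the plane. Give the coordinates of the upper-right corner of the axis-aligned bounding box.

x-range [-12, 10], y-range [-11.5, 10].
The upper-right corner is (10, 10).

(10, 10)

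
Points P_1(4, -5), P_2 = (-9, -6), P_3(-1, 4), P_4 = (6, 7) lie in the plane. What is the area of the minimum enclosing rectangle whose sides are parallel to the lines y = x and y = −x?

In coordinates u = x + y, v = x − y the rectangle is axis-aligned; the map (x,y)→(u,v) scales areas by 2.
u-values: -1, -15, 3, 13; range = 13 − (-15) = 28.
v-values: 9, -3, -5, -1; range = 9 − (-5) = 14.
Area = (28 × 14) / 2 = 196.

196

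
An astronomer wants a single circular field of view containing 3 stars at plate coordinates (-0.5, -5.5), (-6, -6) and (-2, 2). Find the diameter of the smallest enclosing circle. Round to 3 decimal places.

8.995

Call the three points A, B, C in the order given.
Side lengths²: AB² = 30.5, AC² = 58.5, BC² = 80.
Since BC² = 80 < 58.5 + 30.5 = 89, the triangle is acute, so the smallest enclosing circle is the circumcircle.
Circumcentre = (-25/7, -31/14), r² = 3965/196.
Diameter = 2r = 2√(3965/196) ≈ 8.995.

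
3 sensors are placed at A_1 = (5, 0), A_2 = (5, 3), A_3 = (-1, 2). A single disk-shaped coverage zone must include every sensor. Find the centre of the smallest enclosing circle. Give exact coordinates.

(13/6, 1.5)

Side lengths²: A_1A_2² = 9, A_1A_3² = 40, A_2A_3² = 37.
Since A_1A_3² = 40 < 37 + 9 = 46, the triangle is acute, so the smallest enclosing circle is the circumcircle.
Circumcentre = (13/6, 1.5), r² = 185/18.
Centre = (13/6, 1.5).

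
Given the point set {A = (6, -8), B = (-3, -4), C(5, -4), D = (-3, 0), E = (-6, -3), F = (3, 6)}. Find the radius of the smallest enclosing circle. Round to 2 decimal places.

7.74

The minimum enclosing circle of a finite set is fixed by two of the points (as a diameter) or three (as a circumcircle).
The minimum enclosing circle is determined by three boundary points: A, E, F.
Their circumcentre is (55/34, -55/34) with r² = 34645/578.
The farthest remaining point B is at distance² 15605/578 ≤ 34645/578.
r = √(34645/578) ≈ 7.74.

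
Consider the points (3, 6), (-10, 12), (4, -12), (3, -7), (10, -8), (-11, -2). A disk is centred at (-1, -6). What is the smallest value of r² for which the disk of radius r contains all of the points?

The required radius is the distance from (-1, -6) to the farthest point.
Squared distances: 160, 405, 61, 17, 125, 116.
Maximum is 405, attained at (-10, 12).

405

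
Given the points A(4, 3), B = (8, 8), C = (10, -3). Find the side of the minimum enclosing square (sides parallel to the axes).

The bounding box has width 6 and height 11.
An axis-aligned square enclosing the set must have side ≥ max(width, height).
So the minimum side is max(6, 11) = 11.

11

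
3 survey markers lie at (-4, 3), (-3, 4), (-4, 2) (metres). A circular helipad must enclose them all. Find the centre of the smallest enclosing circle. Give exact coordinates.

(-3.5, 3)

Call the three points A, B, C in the order given.
Side lengths²: AB² = 2, AC² = 1, BC² = 5.
Since BC² = 5 ≥ 2 + 1 = 3, the angle opposite BC is not acute, so the smallest enclosing circle has BC as diameter.
Centre = midpoint of BC = (-3.5, 3), r² = 5/4 = 1.25.
Centre = (-3.5, 3).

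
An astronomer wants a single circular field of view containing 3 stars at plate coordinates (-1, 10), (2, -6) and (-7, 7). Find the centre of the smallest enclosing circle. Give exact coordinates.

Call the three points A, B, C in the order given.
Side lengths²: AB² = 265, AC² = 45, BC² = 250.
Since AB² = 265 < 250 + 45 = 295, the triangle is acute, so the smallest enclosing circle is the circumcircle.
Circumcentre = (-9/14, 25/14), r² = 6625/98.
Centre = (-9/14, 25/14).

(-9/14, 25/14)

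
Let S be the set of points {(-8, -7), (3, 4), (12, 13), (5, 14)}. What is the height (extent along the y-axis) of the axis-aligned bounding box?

21

max y = 14, min y = -7, so height = 21.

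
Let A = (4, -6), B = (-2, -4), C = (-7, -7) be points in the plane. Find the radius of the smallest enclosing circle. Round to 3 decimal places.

5.523

Side lengths²: AB² = 40, AC² = 122, BC² = 34.
Since AC² = 122 ≥ 40 + 34 = 74, the angle opposite AC is not acute, so the smallest enclosing circle has AC as diameter.
Centre = midpoint of AC = (-1.5, -6.5), r² = 122/4 = 30.5.
r = √(30.5) ≈ 5.523.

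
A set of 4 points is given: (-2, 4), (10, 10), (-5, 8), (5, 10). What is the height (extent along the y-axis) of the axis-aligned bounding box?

max y = 10, min y = 4, so height = 6.

6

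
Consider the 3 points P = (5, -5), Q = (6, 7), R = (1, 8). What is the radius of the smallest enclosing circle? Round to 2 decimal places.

6.80

Side lengths²: PQ² = 145, PR² = 185, QR² = 26.
Since PR² = 185 ≥ 145 + 26 = 171, the angle opposite PR is not acute, so the smallest enclosing circle has PR as diameter.
Centre = midpoint of PR = (3, 1.5), r² = 185/4 = 46.25.
r = √(46.25) ≈ 6.80.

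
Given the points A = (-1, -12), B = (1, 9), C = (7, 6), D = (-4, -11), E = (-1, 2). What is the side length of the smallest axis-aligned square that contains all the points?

The bounding box has width 11 and height 21.
An axis-aligned square enclosing the set must have side ≥ max(width, height).
So the minimum side is max(11, 21) = 21.

21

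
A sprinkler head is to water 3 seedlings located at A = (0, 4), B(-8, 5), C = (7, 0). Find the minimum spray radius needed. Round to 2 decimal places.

Side lengths²: AB² = 65, AC² = 65, BC² = 250.
Since BC² = 250 ≥ 65 + 65 = 130, the angle opposite BC is not acute, so the smallest enclosing circle has BC as diameter.
Centre = midpoint of BC = (-0.5, 2.5), r² = 250/4 = 62.5.
r = √(62.5) ≈ 7.91.

7.91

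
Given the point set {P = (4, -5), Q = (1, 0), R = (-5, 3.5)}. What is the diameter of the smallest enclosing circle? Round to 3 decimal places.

Side lengths²: PQ² = 34, PR² = 153.25, QR² = 48.25.
Since PR² = 153.25 ≥ 48.25 + 34 = 82.25, the angle opposite PR is not acute, so the smallest enclosing circle has PR as diameter.
Centre = midpoint of PR = (-0.5, -0.75), r² = 153.25/4 = 38.3125.
Diameter = 2r = 2√(38.3125) ≈ 12.379.

12.379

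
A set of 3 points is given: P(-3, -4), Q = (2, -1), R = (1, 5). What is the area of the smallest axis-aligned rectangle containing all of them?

45

x ranges over [-3, 2], width 5.
y ranges over [-4, 5], height 9.
Area = 5 × 9 = 45.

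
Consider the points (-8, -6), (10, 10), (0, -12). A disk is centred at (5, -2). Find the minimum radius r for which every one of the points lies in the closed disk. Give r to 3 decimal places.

13.601

The required radius is the distance from (5, -2) to the farthest point.
Squared distances: 185, 169, 125.
Maximum is 185, attained at (-8, -6).
r = √185 ≈ 13.601.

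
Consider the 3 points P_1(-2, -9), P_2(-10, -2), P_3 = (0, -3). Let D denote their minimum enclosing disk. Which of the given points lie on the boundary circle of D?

Side lengths²: P_1P_2² = 113, P_1P_3² = 40, P_2P_3² = 101.
Since P_1P_2² = 113 < 101 + 40 = 141, the triangle is acute, so the smallest enclosing circle is the circumcircle.
Circumcentre = (-323/62, -285/62), r² = 57065/1922.
The points at distance exactly r from the centre are P_1, P_2, P_3 — 3 points.

P_1, P_2, P_3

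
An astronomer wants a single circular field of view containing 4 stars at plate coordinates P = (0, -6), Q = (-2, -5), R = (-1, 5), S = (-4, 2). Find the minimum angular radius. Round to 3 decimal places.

By Welzl's lemma the MEC is supported by two points (diametrically opposite) or three points (on a circumcircle).
The farthest pair is P–R with squared distance 122. The circle on this segment as diameter has centre (-0.5, -0.5) and r² = 122/4 = 30.5.
Check Q: distance² to centre = 22.5 ≤ 30.5, so it lies inside.
All remaining points lie in this disk, and no smaller disk contains both endpoints, so this is the minimum enclosing circle.
r = √(30.5) ≈ 5.523.

5.523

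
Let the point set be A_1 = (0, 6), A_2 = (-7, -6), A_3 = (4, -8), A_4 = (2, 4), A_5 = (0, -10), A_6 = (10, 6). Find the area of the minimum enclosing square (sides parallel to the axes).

289

The bounding box has width 17 and height 16.
An axis-aligned square enclosing the set must have side ≥ max(width, height).
So the minimum side is max(17, 16) = 17.
Area = 17² = 289.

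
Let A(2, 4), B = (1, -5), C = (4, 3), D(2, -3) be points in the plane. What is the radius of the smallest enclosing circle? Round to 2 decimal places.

By Welzl's lemma the MEC is supported by two points (diametrically opposite) or three points (on a circumcircle).
The farthest pair is A–B with squared distance 82. The circle on this segment as diameter has centre (1.5, -0.5) and r² = 82/4 = 20.5.
Check C: distance² to centre = 18.5 ≤ 20.5, so it lies inside.
All remaining points lie in this disk, and no smaller disk contains both endpoints, so this is the minimum enclosing circle.
r = √(20.5) ≈ 4.53.

4.53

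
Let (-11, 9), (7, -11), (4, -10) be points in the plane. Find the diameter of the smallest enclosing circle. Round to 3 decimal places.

26.907

Call the three points A, B, C in the order given.
Side lengths²: AB² = 724, AC² = 586, BC² = 10.
Since AB² = 724 ≥ 586 + 10 = 596, the angle opposite AB is not acute, so the smallest enclosing circle has AB as diameter.
Centre = midpoint of AB = (-2, -1), r² = 724/4 = 181.
Diameter = 2r = 2√181 ≈ 26.907.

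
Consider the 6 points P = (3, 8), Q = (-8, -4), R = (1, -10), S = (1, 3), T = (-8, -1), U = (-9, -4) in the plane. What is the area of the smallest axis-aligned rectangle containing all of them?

216

x ranges over [-9, 3], width 12.
y ranges over [-10, 8], height 18.
Area = 12 × 18 = 216.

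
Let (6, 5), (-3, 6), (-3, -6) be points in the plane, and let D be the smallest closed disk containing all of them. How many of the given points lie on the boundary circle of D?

Call the three points A, B, C in the order given.
Side lengths²: AB² = 82, AC² = 202, BC² = 144.
Since AC² = 202 < 144 + 82 = 226, the triangle is acute, so the smallest enclosing circle is the circumcircle.
Circumcentre = (8/9, 0), r² = 4141/81.
The points at distance exactly r from the centre are (6, 5), (-3, 6), (-3, -6) — 3 points.

3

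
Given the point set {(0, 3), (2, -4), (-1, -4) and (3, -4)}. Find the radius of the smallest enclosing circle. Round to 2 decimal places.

The minimum enclosing circle is determined by three boundary points: (0, 3), (-1, -4), (3, -4).
Their circumcentre is (1, -5/7) with r² = 725/49.
The farthest remaining point (2, -4) is at distance² 578/49 ≤ 725/49.
r = √(725/49) ≈ 3.85.

3.85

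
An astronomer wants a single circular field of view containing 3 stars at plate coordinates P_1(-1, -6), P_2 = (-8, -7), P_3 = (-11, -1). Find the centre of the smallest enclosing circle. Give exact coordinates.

Side lengths²: P_1P_2² = 50, P_1P_3² = 125, P_2P_3² = 45.
Since P_1P_3² = 125 ≥ 50 + 45 = 95, the angle opposite P_1P_3 is not acute, so the smallest enclosing circle has P_1P_3 as diameter.
Centre = midpoint of P_1P_3 = (-6, -3.5), r² = 125/4 = 31.25.
Centre = (-6, -3.5).

(-6, -3.5)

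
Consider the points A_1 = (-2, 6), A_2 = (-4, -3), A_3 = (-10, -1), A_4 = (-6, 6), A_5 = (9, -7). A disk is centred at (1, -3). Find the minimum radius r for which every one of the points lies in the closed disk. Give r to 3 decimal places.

11.402

The required radius is the distance from (1, -3) to the farthest point.
Squared distances: 90, 25, 125, 130, 80.
Maximum is 130, attained at A_4.
r = √130 ≈ 11.402.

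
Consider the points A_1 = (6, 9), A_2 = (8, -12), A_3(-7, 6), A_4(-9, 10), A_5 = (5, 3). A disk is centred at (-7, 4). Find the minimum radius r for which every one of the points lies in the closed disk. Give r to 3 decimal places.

The required radius is the distance from (-7, 4) to the farthest point.
Squared distances: 194, 481, 4, 40, 145.
Maximum is 481, attained at A_2.
r = √481 ≈ 21.932.

21.932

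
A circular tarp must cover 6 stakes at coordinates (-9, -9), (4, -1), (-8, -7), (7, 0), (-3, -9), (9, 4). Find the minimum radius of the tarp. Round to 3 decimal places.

The farthest pair is (-9, -9)–(9, 4) with squared distance 493. The circle on this segment as diameter has centre (0, -2.5) and r² = 493/4 = 123.25.
Check (4, -1): distance² to centre = 18.25 ≤ 123.25, so it lies inside.
All remaining points lie in this disk, and no smaller disk contains both endpoints, so this is the minimum enclosing circle.
r = √(123.25) ≈ 11.102.

11.102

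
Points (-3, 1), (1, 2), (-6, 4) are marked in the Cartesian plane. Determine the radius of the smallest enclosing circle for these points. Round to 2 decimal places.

3.64

Call the three points A, B, C in the order given.
Side lengths²: AB² = 17, AC² = 18, BC² = 53.
Since BC² = 53 ≥ 18 + 17 = 35, the angle opposite BC is not acute, so the smallest enclosing circle has BC as diameter.
Centre = midpoint of BC = (-2.5, 3), r² = 53/4 = 13.25.
r = √(13.25) ≈ 3.64.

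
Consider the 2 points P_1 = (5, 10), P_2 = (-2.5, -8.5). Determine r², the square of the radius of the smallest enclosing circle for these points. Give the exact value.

99.625

The smallest circle enclosing two points has them as diameter endpoints.
Centre = midpoint = (1.25, 0.75); r² = |P_1P_2|²/4 = 398.5/4 = 99.625.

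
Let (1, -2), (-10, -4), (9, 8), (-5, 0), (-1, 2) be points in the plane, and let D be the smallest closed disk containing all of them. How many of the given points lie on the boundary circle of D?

2

A smallest enclosing disk is always determined by at most three of the input points on its boundary.
The farthest pair is (-10, -4)–(9, 8) with squared distance 505. The circle on this segment as diameter has centre (-0.5, 2) and r² = 505/4 = 126.25.
Check (1, -2): distance² to centre = 18.25 ≤ 126.25, so it lies inside.
All remaining points lie in this disk, and no smaller disk contains both endpoints, so this is the minimum enclosing circle.
The points at distance exactly r from the centre are (-10, -4), (9, 8) — 2 points.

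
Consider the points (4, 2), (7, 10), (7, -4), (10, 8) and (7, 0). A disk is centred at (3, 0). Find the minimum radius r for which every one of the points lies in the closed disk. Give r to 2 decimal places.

The required radius is the distance from (3, 0) to the farthest point.
Squared distances: 5, 116, 32, 113, 16.
Maximum is 116, attained at (7, 10).
r = √116 ≈ 10.77.

10.77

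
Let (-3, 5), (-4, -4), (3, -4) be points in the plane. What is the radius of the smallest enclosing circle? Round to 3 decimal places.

5.442

Call the three points A, B, C in the order given.
Side lengths²: AB² = 82, AC² = 117, BC² = 49.
Since AC² = 117 < 82 + 49 = 131, the triangle is acute, so the smallest enclosing circle is the circumcircle.
Circumcentre = (-0.5, 1/6), r² = 533/18.
r = √(533/18) ≈ 5.442.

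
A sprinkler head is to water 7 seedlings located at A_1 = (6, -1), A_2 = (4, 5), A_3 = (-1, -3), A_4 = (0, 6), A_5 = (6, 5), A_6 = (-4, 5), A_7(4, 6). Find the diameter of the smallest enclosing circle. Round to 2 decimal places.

11.66

A smallest enclosing disk is always determined by at most three of the input points on its boundary.
The farthest pair is A_1–A_6 with squared distance 136. The circle on this segment as diameter has centre (1, 2) and r² = 136/4 = 34.
Check A_2: distance² to centre = 18 ≤ 34, so it lies inside.
All remaining points lie in this disk, and no smaller disk contains both endpoints, so this is the minimum enclosing circle.
Diameter = 2r = 2√34 ≈ 11.66.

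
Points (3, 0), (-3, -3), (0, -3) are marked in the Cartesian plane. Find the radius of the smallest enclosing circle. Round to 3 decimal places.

3.354

Call the three points A, B, C in the order given.
Side lengths²: AB² = 45, AC² = 18, BC² = 9.
Since AB² = 45 ≥ 18 + 9 = 27, the angle opposite AB is not acute, so the smallest enclosing circle has AB as diameter.
Centre = midpoint of AB = (0, -1.5), r² = 45/4 = 11.25.
r = √(11.25) ≈ 3.354.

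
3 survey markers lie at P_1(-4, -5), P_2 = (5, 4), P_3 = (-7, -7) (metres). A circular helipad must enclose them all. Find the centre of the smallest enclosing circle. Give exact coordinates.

Side lengths²: P_1P_2² = 162, P_1P_3² = 13, P_2P_3² = 265.
Since P_2P_3² = 265 ≥ 162 + 13 = 175, the angle opposite P_2P_3 is not acute, so the smallest enclosing circle has P_2P_3 as diameter.
Centre = midpoint of P_2P_3 = (-1, -1.5), r² = 265/4 = 66.25.
Centre = (-1, -1.5).

(-1, -1.5)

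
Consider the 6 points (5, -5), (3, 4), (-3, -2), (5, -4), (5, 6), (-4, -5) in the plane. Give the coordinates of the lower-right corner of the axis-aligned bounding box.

x-range [-4, 5], y-range [-5, 6].
The lower-right corner is (5, -5).

(5, -5)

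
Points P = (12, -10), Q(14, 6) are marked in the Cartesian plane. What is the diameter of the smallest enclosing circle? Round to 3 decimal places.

The smallest circle enclosing two points has them as diameter endpoints.
Centre = midpoint = (13, -2); r² = |PQ|²/4 = 260/4 = 65.
Diameter = 2r = 2√65 ≈ 16.125.

16.125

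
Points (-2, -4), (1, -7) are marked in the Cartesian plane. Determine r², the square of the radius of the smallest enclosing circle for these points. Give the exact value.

4.5

The smallest circle enclosing two points has them as diameter endpoints.
Centre = midpoint = (-0.5, -5.5); r² = |(-2, -4)−(1, -7)|²/4 = 18/4 = 4.5.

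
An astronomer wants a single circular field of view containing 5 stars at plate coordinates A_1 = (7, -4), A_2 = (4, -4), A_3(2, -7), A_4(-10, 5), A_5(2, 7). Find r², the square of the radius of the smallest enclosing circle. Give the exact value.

A smallest enclosing disk is always determined by at most three of the input points on its boundary.
The farthest pair is A_1–A_4 with squared distance 370. The circle on this segment as diameter has centre (-1.5, 0.5) and r² = 370/4 = 92.5.
Check A_2: distance² to centre = 50.5 ≤ 92.5, so it lies inside.
All remaining points lie in this disk, and no smaller disk contains both endpoints, so this is the minimum enclosing circle.

92.5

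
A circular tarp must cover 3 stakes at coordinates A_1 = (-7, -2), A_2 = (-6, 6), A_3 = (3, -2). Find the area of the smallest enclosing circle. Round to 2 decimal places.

Side lengths²: A_1A_2² = 65, A_1A_3² = 100, A_2A_3² = 145.
Since A_2A_3² = 145 < 100 + 65 = 165, the triangle is acute, so the smallest enclosing circle is the circumcircle.
Circumcentre = (-2, 1.4375), r² = 36.81640625.
Area = π·r² = π·36.81640625 ≈ 115.66.

115.66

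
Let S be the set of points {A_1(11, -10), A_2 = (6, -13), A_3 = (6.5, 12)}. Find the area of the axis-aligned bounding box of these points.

125

x ranges over [6, 11], width 5.
y ranges over [-13, 12], height 25.
Area = 5 × 25 = 125.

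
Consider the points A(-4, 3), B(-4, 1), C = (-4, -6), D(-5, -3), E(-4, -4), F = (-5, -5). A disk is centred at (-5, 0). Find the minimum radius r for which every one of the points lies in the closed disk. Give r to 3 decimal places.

The required radius is the distance from (-5, 0) to the farthest point.
Squared distances: 10, 2, 37, 9, 17, 25.
Maximum is 37, attained at C.
r = √37 ≈ 6.083.

6.083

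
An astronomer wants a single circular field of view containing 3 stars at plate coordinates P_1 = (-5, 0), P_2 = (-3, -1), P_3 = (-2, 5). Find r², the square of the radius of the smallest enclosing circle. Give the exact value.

3145/338

Side lengths²: P_1P_2² = 5, P_1P_3² = 34, P_2P_3² = 37.
Since P_2P_3² = 37 < 34 + 5 = 39, the triangle is acute, so the smallest enclosing circle is the circumcircle.
Circumcentre = (-71/26, 53/26), r² = 3145/338.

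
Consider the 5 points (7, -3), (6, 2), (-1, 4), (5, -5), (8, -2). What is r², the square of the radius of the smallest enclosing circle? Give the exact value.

30.42

The minimum enclosing circle is determined by three boundary points: (-1, 4), (5, -5), (8, -2).
Their circumcentre is (2.9, 0.1) with r² = 30.42.
The farthest remaining point (7, -3) is at distance² 26.42 ≤ 30.42.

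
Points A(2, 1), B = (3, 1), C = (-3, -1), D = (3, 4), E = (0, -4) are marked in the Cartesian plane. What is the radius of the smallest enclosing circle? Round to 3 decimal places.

The minimum enclosing circle of a finite set is fixed by two of the points (as a diameter) or three (as a circumcircle).
The minimum enclosing circle is determined by three boundary points: C, D, E.
Their circumcentre is (25/22, 3/22) with r² = 4453/242.
The farthest remaining point B is at distance² 1021/242 ≤ 4453/242.
r = √(4453/242) ≈ 4.290.

4.290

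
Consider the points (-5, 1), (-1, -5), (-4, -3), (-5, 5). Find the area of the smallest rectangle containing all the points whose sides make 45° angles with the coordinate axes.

49

In coordinates u = x + y, v = x − y the rectangle is axis-aligned; the map (x,y)→(u,v) scales areas by 2.
u-values: -4, -6, -7, 0; range = 0 − (-7) = 7.
v-values: -6, 4, -1, -10; range = 4 − (-10) = 14.
Area = (7 × 14) / 2 = 49.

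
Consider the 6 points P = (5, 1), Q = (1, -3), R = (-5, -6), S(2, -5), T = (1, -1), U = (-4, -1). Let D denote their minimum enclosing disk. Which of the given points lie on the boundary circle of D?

A smallest enclosing disk is always determined by at most three of the input points on its boundary.
The farthest pair is P–R with squared distance 149. The circle on this segment as diameter has centre (0, -2.5) and r² = 149/4 = 37.25.
Check Q: distance² to centre = 1.25 ≤ 37.25, so it lies inside.
All remaining points lie in this disk, and no smaller disk contains both endpoints, so this is the minimum enclosing circle.
The points at distance exactly r from the centre are P, R — 2 points.

P, R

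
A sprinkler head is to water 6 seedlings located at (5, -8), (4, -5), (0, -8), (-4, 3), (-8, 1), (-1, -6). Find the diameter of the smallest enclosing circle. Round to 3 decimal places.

The farthest pair is (5, -8)–(-8, 1) with squared distance 250. The circle on this segment as diameter has centre (-1.5, -3.5) and r² = 250/4 = 62.5.
Check (4, -5): distance² to centre = 32.5 ≤ 62.5, so it lies inside.
All remaining points lie in this disk, and no smaller disk contains both endpoints, so this is the minimum enclosing circle.
Diameter = 2r = 2√(62.5) ≈ 15.811.

15.811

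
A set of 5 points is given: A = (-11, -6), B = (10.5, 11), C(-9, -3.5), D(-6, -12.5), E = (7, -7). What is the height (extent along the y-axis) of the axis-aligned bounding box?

max y = 11, min y = -12.5, so height = 23.5.

23.5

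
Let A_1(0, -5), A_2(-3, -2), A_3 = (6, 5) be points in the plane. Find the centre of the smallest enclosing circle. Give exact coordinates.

Side lengths²: A_1A_2² = 18, A_1A_3² = 136, A_2A_3² = 130.
Since A_1A_3² = 136 < 130 + 18 = 148, the triangle is acute, so the smallest enclosing circle is the circumcircle.
Circumcentre = (2.375, 0.375), r² = 34.53125.
Centre = (2.375, 0.375).

(2.375, 0.375)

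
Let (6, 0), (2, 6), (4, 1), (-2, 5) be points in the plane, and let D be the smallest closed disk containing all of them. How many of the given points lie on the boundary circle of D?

2

The farthest pair is (6, 0)–(-2, 5) with squared distance 89. The circle on this segment as diameter has centre (2, 2.5) and r² = 89/4 = 22.25.
Check (2, 6): distance² to centre = 12.25 ≤ 22.25, so it lies inside.
All remaining points lie in this disk, and no smaller disk contains both endpoints, so this is the minimum enclosing circle.
The points at distance exactly r from the centre are (6, 0), (-2, 5) — 2 points.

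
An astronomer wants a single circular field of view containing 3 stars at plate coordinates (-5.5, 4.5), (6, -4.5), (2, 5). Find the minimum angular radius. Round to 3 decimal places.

7.302

Call the three points A, B, C in the order given.
Side lengths²: AB² = 213.25, AC² = 56.5, BC² = 106.25.
Since AB² = 213.25 ≥ 106.25 + 56.5 = 162.75, the angle opposite AB is not acute, so the smallest enclosing circle has AB as diameter.
Centre = midpoint of AB = (0.25, 0), r² = 213.25/4 = 53.3125.
r = √(53.3125) ≈ 7.302.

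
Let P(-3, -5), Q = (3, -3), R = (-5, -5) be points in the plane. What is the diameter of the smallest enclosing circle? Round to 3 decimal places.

Side lengths²: PQ² = 40, PR² = 4, QR² = 68.
Since QR² = 68 ≥ 40 + 4 = 44, the angle opposite QR is not acute, so the smallest enclosing circle has QR as diameter.
Centre = midpoint of QR = (-1, -4), r² = 68/4 = 17.
Diameter = 2r = 2√17 ≈ 8.246.

8.246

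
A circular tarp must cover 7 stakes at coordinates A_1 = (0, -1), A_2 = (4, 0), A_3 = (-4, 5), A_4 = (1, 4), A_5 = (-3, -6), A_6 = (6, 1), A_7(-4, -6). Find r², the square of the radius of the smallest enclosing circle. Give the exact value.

43.21

The minimum enclosing circle is determined by three boundary points: A_3, A_6, A_7.
Their circumcentre is (-0.4, -0.5) with r² = 43.21.
The farthest remaining point A_5 is at distance² 37.01 ≤ 43.21.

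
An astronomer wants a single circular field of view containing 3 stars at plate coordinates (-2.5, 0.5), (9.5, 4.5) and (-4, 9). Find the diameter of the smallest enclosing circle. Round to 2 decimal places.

Call the three points A, B, C in the order given.
Side lengths²: AB² = 160, AC² = 74.5, BC² = 202.5.
Since BC² = 202.5 < 160 + 74.5 = 234.5, the triangle is acute, so the smallest enclosing circle is the circumcircle.
Circumcentre = (29/12, 5.75), r² = 3725/72.
Diameter = 2r = 2√(3725/72) ≈ 14.39.

14.39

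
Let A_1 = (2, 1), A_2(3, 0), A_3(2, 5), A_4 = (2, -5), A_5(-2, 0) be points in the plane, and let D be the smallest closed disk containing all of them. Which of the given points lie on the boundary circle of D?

The minimum enclosing circle of a finite set is fixed by two of the points (as a diameter) or three (as a circumcircle).
The farthest pair is A_3–A_4 with squared distance 100. The circle on this segment as diameter has centre (2, 0) and r² = 100/4 = 25.
Check A_1: distance² to centre = 1 ≤ 25, so it lies inside.
All remaining points lie in this disk, and no smaller disk contains both endpoints, so this is the minimum enclosing circle.
The points at distance exactly r from the centre are A_3, A_4 — 2 points.

A_3, A_4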